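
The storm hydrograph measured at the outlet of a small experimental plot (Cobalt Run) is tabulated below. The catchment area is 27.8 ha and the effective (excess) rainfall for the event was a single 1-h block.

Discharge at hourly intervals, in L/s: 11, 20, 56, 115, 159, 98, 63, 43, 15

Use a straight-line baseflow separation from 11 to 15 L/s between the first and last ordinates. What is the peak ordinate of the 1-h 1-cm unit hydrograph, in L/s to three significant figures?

U_p ≈ 244 L/s

Direct runoff: 0.00, 8.50, 44.00, 102.50, 146.00, 84.50, 49.00, 28.50, 0.00 L/s; ΣQ_DR = 463.0 L/s, peak = 146.00 L/s.
Runoff depth d = ΣQ_DR·Δt / A = 463.0 × 3600 / (27.8 ha) = 5.996 mm.
The 1-cm UH is the DRH scaled by (10 mm)/d, so U_p = 146.00 × 10/5.996 = 244 L/s.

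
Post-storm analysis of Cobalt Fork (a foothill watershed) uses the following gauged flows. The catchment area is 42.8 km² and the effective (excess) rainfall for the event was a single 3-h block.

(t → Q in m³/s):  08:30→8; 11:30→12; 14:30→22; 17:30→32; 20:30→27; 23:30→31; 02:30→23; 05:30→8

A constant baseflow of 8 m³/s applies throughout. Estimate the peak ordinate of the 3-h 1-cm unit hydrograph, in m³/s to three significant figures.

Direct runoff: 0.0, 4.0, 14.0, 24.0, 19.0, 23.0, 15.0, 0.0 m³/s; ΣQ_DR = 99.00 m³/s, peak = 24.0 m³/s.
Runoff depth d = ΣQ_DR·Δt / A = 99.00 × 10800 / (42.8 km²) = 24.98 mm.
The 1-cm UH is the DRH scaled by (10 mm)/d, so U_p = 24.0 × 10/24.98 = 9.61 m³/s.

U_p ≈ 9.61 m³/s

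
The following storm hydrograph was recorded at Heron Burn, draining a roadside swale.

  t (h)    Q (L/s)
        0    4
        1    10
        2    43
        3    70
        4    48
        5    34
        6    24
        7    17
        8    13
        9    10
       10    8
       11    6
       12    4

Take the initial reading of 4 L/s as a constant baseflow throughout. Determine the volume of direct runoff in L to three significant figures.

V ≈ 8.60 × 10^5 L

Direct-runoff ordinates (Q − Q_b): 0.0, 6.0, 39.0, 66.0, 44.0, 30.0, 20.0, 13.0, 9.0, 6.0, 4.0, 2.0, 0.0 L/s.
ΣQ_DR = 239.0 L/s.
With Δt = 1 h = 3600 s, V = ΣQ_DR · Δt = 239.0 × 3600 = 8.60 × 10^5 L.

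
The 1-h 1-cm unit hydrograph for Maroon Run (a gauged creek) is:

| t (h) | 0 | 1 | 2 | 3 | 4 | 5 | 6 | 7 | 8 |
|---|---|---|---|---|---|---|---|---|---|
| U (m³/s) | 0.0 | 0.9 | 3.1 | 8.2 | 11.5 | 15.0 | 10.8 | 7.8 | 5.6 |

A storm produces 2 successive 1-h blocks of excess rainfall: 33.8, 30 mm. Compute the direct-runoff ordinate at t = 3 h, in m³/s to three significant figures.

By discrete convolution, Q_j = Σ (P_i / 10 mm) · U_{j−i}.
At t = 3 h (j=3): Q = (33.8/10)·8.2 + (30/10)·3.1 = 37.0 m³/s.

Q ≈ 37.0 m³/s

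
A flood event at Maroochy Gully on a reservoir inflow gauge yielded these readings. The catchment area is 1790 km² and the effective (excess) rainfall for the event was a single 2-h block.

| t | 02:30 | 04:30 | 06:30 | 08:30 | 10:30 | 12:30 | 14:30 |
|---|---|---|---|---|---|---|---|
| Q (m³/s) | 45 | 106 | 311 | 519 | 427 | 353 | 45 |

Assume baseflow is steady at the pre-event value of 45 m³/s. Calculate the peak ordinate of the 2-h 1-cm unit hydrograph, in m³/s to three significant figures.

Direct runoff: 0.0, 61.0, 266.0, 474.0, 382.0, 308.0, 0.0 m³/s; ΣQ_DR = 1491 m³/s, peak = 474.0 m³/s.
Runoff depth d = ΣQ_DR·Δt / A = 1491 × 7200 / (1790 km²) = 5.997 mm.
The 1-cm UH is the DRH scaled by (10 mm)/d, so U_p = 474.0 × 10/5.997 = 790 m³/s.

U_p ≈ 790 m³/s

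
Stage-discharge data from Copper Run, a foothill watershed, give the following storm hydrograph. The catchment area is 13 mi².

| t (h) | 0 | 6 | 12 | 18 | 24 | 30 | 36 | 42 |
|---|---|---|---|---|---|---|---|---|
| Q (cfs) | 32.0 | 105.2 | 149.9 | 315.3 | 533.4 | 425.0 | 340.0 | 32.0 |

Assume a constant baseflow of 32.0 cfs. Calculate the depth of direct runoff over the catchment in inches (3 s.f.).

d ≈ 1.20 in

Direct runoff: 0.0, 73.2, 117.9, 283.3, 501.4, 393.0, 308.0, 0.0 cfs; ΣQ_DR = 1677 cfs.
V = ΣQ_DR · Δt = 1677 × 21600 s = 3.622 × 10^7 ft³.
Over A = 13 mi², depth = V / A = 1.20 in.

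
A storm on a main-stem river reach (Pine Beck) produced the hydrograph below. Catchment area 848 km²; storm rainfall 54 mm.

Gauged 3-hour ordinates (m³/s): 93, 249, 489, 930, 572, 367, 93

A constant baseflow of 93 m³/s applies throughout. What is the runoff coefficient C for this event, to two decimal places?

C ≈ 0.51

ΣQ_DR = 2142 m³/s; V = ΣQ_DR·Δt = 2.313 × 10^7 m³.
Runoff depth d = V / A = 27.28 mm.
C = d / P = 27.28 / 54 = 0.51.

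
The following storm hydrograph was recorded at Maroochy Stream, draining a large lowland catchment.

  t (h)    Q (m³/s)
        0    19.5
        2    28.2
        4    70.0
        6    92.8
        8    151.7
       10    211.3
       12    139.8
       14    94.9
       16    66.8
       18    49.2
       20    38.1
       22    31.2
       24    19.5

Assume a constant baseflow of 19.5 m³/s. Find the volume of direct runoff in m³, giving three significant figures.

Direct-runoff ordinates (Q − Q_b): 0.0, 8.7, 50.5, 73.3, 132.2, 191.8, 120.3, 75.4, 47.3, 29.7, 18.6, 11.7, 0.0 m³/s.
ΣQ_DR = 759.5 m³/s.
With Δt = 2 h = 7200 s, V = ΣQ_DR · Δt = 759.5 × 7200 = 5.47 × 10^6 m³.

V ≈ 5.47 × 10^6 m³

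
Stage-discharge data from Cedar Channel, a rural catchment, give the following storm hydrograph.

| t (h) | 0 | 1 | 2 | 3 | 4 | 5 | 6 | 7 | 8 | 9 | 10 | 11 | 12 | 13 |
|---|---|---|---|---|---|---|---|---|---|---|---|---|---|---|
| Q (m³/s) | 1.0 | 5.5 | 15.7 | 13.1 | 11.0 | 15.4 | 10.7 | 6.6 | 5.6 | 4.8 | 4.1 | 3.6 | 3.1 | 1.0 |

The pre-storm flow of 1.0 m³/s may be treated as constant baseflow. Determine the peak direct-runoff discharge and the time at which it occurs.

Q_p = 14.7 m³/s at t = 2 h

Subtracting baseflow gives direct-runoff ordinates: 0.0, 4.5, 14.7, 12.1, 10.0, 14.4, 9.7, 5.6, 4.6, 3.8, 3.1, 2.6, 2.1, 0.0 m³/s.
The maximum is 14.7 m³/s, occurring at the reading for t = 2 h.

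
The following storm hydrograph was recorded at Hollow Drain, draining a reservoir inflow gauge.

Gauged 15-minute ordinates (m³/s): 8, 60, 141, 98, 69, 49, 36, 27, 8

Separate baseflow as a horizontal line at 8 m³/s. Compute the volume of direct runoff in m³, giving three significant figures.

Direct-runoff ordinates (Q − Q_b): 0.0, 52.0, 133.0, 90.0, 61.0, 41.0, 28.0, 19.0, 0.0 m³/s.
ΣQ_DR = 424.0 m³/s.
With Δt = 0.25 h = 900 s, V = ΣQ_DR · Δt = 424.0 × 900 = 3.82 × 10^5 m³.

V ≈ 3.82 × 10^5 m³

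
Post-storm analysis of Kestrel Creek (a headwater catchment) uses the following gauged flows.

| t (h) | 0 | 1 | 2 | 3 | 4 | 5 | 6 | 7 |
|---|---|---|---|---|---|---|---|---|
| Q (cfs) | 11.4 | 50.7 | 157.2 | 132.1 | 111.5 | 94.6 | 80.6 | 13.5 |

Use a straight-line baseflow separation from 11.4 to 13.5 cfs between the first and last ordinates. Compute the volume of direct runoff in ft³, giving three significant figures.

V ≈ 1.99 × 10^6 ft³

Direct-runoff ordinates (Q − Q_b): 0.00, 39.00, 145.20, 119.80, 98.90, 81.70, 67.40, 0.00 cfs.
ΣQ_DR = 552.0 cfs.
With Δt = 1 h = 3600 s, V = ΣQ_DR · Δt = 552.0 × 3600 = 1.99 × 10^6 ft³.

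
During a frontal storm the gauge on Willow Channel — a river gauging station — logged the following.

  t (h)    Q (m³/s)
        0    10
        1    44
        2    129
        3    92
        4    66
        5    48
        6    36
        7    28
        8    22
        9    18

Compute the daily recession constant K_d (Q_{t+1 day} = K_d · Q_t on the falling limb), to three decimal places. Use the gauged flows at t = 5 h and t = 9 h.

Between t = 5 h and t = 9 h the flow falls from 48 to 18 m³/s over 4×1 h = 4 h.
Per-interval ratio K = (18/48)^(1/4) = 0.7825; K_d = K^(24/1) = 0.003.

K_d ≈ 0.003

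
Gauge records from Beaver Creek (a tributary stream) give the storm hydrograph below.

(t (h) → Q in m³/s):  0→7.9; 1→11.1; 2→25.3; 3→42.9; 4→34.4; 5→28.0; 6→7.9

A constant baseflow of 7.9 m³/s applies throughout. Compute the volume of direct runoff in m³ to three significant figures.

V ≈ 3.68 × 10^5 m³

Direct-runoff ordinates (Q − Q_b): 0.0, 3.2, 17.4, 35.0, 26.5, 20.1, 0.0 m³/s.
ΣQ_DR = 102.2 m³/s.
With Δt = 1 h = 3600 s, V = ΣQ_DR · Δt = 102.2 × 3600 = 3.68 × 10^5 m³.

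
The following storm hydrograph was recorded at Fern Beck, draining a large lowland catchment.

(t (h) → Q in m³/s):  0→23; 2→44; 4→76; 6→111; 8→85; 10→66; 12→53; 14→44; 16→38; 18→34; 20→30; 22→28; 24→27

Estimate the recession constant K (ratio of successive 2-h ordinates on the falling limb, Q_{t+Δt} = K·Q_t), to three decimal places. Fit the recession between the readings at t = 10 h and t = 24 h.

K ≈ 0.880

Using the recession-limb readings at t = 10 h and t = 24 h: Q falls from 66 to 27 m³/s over 7 intervals.
K = (Q₂/Q₁)^(1/7) = (27/66)^(1/7) = 0.880.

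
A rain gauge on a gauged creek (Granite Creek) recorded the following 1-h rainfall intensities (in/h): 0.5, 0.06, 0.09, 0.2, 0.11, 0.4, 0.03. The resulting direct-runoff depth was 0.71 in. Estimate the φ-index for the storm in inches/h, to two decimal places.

Only the 3 blocks with intensity above φ contribute runoff: 0.5, 0.2, 0.4 in/h.
Σ(I−φ)·Δt = d  ⇒  (0.5+0.2+0.4 − 3φ)·1 = 0.71
φ = (1.100 − 0.71/1) / 3 = 0.13 in/h.

φ ≈ 0.13 in/h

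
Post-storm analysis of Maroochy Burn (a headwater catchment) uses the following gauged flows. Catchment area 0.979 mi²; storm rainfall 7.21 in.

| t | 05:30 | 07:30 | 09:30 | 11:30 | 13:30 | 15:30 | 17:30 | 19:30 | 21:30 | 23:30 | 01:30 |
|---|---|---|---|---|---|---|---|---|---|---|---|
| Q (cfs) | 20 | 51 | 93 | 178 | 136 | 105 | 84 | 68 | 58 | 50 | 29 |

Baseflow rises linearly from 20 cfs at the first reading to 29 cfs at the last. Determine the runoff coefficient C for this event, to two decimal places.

C ≈ 0.26

ΣQ_DR = 602.5 cfs; V = ΣQ_DR·Δt = 4.338 × 10^6 ft³.
Runoff depth d = V / A = 1.907 in.
C = d / P = 1.907 / 7.21 = 0.26.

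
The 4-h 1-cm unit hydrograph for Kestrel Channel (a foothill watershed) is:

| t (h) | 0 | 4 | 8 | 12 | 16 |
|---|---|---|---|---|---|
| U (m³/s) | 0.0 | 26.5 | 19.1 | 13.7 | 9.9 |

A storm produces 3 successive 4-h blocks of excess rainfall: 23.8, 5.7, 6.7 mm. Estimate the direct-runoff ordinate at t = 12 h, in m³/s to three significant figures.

Q ≈ 61.2 m³/s

By discrete convolution, Q_j = Σ (P_i / 10 mm) · U_{j−i}.
At t = 12 h (j=3): Q = (23.8/10)·13.7 + (5.7/10)·19.1 + (6.7/10)·26.5 = 61.2 m³/s.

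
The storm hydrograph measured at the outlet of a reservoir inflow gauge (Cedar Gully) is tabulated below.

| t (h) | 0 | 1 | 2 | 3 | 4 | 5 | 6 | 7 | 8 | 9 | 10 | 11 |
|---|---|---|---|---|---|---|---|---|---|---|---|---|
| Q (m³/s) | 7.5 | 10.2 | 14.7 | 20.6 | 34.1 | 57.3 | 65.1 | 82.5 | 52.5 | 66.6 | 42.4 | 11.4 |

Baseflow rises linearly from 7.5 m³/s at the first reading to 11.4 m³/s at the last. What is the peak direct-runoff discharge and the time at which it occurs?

Q_p = 72.52 m³/s at t = 7 h

Subtracting baseflow gives direct-runoff ordinates: 0.00, 2.35, 6.49, 12.04, 25.18, 48.03, 55.47, 72.52, 42.16, 55.91, 31.35, 0.00 m³/s.
The maximum is 72.52 m³/s, occurring at the reading for t = 7 h.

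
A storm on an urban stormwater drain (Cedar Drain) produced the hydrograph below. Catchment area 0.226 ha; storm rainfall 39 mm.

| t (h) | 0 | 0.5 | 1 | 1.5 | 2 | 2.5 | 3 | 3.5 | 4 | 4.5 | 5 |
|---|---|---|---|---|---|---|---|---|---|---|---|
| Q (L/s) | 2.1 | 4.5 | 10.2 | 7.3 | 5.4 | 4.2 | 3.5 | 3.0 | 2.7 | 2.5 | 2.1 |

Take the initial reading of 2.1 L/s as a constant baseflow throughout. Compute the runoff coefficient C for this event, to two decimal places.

ΣQ_DR = 24.40 L/s; V = ΣQ_DR·Δt = 43920 L.
Runoff depth d = V / A = 19.43 mm.
C = d / P = 19.43 / 39 = 0.50.

C ≈ 0.50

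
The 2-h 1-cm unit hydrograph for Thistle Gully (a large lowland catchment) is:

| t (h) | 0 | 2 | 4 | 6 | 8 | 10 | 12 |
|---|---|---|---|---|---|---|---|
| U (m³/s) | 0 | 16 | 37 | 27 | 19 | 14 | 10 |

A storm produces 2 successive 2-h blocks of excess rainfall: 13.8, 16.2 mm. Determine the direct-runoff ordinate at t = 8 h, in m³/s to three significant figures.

Q ≈ 70.0 m³/s

By discrete convolution, Q_j = Σ (P_i / 10 mm) · U_{j−i}.
At t = 8 h (j=4): Q = (13.8/10)·19 + (16.2/10)·27 = 70.0 m³/s.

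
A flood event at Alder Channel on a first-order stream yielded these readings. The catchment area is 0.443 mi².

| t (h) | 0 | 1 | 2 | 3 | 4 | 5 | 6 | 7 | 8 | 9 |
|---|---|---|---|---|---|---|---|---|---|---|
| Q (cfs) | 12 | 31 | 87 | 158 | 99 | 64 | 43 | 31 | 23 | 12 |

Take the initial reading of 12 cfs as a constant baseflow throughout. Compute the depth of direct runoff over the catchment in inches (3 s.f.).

Direct runoff: 0.0, 19.0, 75.0, 146.0, 87.0, 52.0, 31.0, 19.0, 11.0, 0.0 cfs; ΣQ_DR = 440.0 cfs.
V = ΣQ_DR · Δt = 440.0 × 3600 s = 1.584 × 10^6 ft³.
Over A = 0.443 mi², depth = V / A = 1.54 in.

d ≈ 1.54 in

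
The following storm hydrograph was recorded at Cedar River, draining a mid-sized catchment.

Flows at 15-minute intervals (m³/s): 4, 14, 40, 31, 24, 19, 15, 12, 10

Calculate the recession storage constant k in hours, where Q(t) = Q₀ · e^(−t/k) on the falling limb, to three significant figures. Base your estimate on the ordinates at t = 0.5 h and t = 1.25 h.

On the falling limb, Q drops from 40 to 19 m³/s between t = 0.5 h and t = 1.25 h (Δt = 0.75 h).
k = −Δt / ln(Q₂/Q₁) = −0.75 / ln(19/40) = 1.01 h.

k ≈ 1.01 h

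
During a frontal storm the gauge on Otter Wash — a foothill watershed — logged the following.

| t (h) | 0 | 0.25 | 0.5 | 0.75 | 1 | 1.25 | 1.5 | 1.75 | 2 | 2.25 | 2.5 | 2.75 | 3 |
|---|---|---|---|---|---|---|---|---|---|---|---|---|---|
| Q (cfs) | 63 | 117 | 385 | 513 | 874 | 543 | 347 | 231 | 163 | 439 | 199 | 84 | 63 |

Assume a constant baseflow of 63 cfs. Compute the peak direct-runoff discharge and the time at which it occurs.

Q_p = 811.0 cfs at t = 1 h

Subtracting baseflow gives direct-runoff ordinates: 0.0, 54.0, 322.0, 450.0, 811.0, 480.0, 284.0, 168.0, 100.0, 376.0, 136.0, 21.0, 0.0 cfs.
The maximum is 811.0 cfs, occurring at the reading for t = 1 h.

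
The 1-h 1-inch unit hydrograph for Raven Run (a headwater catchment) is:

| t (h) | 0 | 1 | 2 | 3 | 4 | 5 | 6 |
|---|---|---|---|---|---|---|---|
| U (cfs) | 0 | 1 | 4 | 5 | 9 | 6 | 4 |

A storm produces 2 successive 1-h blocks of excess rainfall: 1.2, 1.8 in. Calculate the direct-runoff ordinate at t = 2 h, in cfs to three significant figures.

Q ≈ 6.60 cfs

By discrete convolution, Q_j = Σ (P_i / 1 in) · U_{j−i}.
At t = 2 h (j=2): Q = (1.2/1)·4 + (1.8/1)·1 = 6.60 cfs.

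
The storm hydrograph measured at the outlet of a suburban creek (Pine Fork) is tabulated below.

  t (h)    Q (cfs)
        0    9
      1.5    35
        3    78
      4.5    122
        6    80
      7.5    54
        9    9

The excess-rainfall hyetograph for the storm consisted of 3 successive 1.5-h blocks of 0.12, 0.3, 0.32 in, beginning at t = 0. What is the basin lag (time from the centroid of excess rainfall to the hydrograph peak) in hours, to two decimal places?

Centroid of excess rainfall: t_c = Σ P_i·t̄_i / ΣP_i = 2.6554 h (block centres at 0.75, 2.25, 3.75 h).
Hydrograph peak occurs at t = 4.5 h, so basin lag t_L = 4.5 − 2.6554 = 1.84 h.

t_L ≈ 1.84 h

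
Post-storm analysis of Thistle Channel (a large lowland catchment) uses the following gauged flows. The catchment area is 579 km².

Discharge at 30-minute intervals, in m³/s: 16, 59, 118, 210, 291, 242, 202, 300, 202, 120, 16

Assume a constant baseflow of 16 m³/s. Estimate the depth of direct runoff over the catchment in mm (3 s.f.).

d ≈ 4.97 mm

Direct runoff: 0.0, 43.0, 102.0, 194.0, 275.0, 226.0, 186.0, 284.0, 186.0, 104.0, 0.0 m³/s; ΣQ_DR = 1600 m³/s.
V = ΣQ_DR · Δt = 1600 × 1800 s = 2.880 × 10^6 m³.
Over A = 579 km², depth = V / A = 4.97 mm.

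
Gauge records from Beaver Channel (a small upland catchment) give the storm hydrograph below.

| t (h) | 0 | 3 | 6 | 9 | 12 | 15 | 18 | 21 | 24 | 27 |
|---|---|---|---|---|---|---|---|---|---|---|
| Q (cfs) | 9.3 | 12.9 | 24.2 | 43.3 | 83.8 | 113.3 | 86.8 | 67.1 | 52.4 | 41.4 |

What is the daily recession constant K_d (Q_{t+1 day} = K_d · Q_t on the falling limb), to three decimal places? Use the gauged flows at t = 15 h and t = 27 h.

Between t = 15 h and t = 27 h the flow falls from 113.3 to 41.4 cfs over 4×3 h = 12 h.
Per-interval ratio K = (41.4/113.3)^(1/4) = 0.7775; K_d = K^(24/3) = 0.134.

K_d ≈ 0.134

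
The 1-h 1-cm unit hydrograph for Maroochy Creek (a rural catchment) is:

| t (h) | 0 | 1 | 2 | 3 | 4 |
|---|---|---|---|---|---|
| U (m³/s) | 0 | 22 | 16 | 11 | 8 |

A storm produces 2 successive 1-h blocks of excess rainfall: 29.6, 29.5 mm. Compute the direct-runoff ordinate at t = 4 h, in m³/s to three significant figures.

By discrete convolution, Q_j = Σ (P_i / 10 mm) · U_{j−i}.
At t = 4 h (j=4): Q = (29.6/10)·8 + (29.5/10)·11 = 56.1 m³/s.

Q ≈ 56.1 m³/s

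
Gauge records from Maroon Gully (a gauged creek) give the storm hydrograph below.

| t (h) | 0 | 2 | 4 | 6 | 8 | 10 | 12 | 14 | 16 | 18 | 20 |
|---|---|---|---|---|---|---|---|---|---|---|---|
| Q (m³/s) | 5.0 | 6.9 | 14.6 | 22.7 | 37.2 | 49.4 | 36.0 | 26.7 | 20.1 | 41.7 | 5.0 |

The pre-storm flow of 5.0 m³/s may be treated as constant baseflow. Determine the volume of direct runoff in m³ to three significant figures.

Direct-runoff ordinates (Q − Q_b): 0.0, 1.9, 9.6, 17.7, 32.2, 44.4, 31.0, 21.7, 15.1, 36.7, 0.0 m³/s.
ΣQ_DR = 210.3 m³/s.
With Δt = 2 h = 7200 s, V = ΣQ_DR · Δt = 210.3 × 7200 = 1.51 × 10^6 m³.

V ≈ 1.51 × 10^6 m³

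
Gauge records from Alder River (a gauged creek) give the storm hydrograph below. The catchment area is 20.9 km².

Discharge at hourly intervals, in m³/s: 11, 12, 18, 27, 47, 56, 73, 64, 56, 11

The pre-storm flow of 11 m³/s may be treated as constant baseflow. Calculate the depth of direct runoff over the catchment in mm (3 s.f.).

d ≈ 45.6 mm

Direct runoff: 0.0, 1.0, 7.0, 16.0, 36.0, 45.0, 62.0, 53.0, 45.0, 0.0 m³/s; ΣQ_DR = 265.0 m³/s.
V = ΣQ_DR · Δt = 265.0 × 3600 s = 9.540 × 10^5 m³.
Over A = 20.9 km², depth = V / A = 45.6 mm.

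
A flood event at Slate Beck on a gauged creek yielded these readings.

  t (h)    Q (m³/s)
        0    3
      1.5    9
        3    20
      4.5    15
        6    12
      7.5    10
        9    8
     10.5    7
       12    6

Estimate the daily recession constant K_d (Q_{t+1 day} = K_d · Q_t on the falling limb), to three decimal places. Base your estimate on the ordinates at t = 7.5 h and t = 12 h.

K_d ≈ 0.066

Between t = 7.5 h and t = 12 h the flow falls from 10 to 6 m³/s over 3×1.5 h = 4.5 h.
Per-interval ratio K = (6/10)^(1/3) = 0.8434; K_d = K^(24/1.5) = 0.066.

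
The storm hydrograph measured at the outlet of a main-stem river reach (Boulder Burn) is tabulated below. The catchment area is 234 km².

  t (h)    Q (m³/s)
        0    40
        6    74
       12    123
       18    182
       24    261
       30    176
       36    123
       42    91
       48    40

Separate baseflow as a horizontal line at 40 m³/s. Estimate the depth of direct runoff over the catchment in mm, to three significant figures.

d ≈ 69.2 mm

Direct runoff: 0.0, 34.0, 83.0, 142.0, 221.0, 136.0, 83.0, 51.0, 0.0 m³/s; ΣQ_DR = 750.0 m³/s.
V = ΣQ_DR · Δt = 750.0 × 21600 s = 1.620 × 10^7 m³.
Over A = 234 km², depth = V / A = 69.2 mm.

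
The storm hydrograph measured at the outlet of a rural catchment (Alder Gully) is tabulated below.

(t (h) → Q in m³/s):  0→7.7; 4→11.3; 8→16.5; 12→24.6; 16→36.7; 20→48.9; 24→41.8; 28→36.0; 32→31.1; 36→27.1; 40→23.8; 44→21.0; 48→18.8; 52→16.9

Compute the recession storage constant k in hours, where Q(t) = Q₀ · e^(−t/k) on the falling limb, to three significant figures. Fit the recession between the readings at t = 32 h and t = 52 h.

k ≈ 32.8 h

On the falling limb, Q drops from 31.1 to 16.9 m³/s between t = 32 h and t = 52 h (Δt = 20 h).
k = −Δt / ln(Q₂/Q₁) = −20 / ln(16.9/31.1) = 32.8 h.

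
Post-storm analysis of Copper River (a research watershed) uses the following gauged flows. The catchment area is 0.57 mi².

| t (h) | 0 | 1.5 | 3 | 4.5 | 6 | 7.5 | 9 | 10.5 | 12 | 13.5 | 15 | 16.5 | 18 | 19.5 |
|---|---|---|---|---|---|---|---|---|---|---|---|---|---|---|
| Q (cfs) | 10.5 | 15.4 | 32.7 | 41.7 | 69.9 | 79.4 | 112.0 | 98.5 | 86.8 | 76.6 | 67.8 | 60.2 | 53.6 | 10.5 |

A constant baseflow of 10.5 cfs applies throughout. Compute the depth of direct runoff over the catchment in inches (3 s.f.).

Direct runoff: 0.0, 4.9, 22.2, 31.2, 59.4, 68.9, 101.5, 88.0, 76.3, 66.1, 57.3, 49.7, 43.1, 0.0 cfs; ΣQ_DR = 668.6 cfs.
V = ΣQ_DR · Δt = 668.6 × 5400 s = 3.610 × 10^6 ft³.
Over A = 0.57 mi², depth = V / A = 2.73 in.

d ≈ 2.73 in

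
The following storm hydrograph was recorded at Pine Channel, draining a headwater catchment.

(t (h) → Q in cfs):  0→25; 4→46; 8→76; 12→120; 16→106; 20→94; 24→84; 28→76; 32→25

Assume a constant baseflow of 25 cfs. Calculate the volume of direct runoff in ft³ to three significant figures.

V ≈ 6.15 × 10^6 ft³

Direct-runoff ordinates (Q − Q_b): 0.0, 21.0, 51.0, 95.0, 81.0, 69.0, 59.0, 51.0, 0.0 cfs.
ΣQ_DR = 427.0 cfs.
With Δt = 4 h = 14400 s, V = ΣQ_DR · Δt = 427.0 × 14400 = 6.15 × 10^6 ft³.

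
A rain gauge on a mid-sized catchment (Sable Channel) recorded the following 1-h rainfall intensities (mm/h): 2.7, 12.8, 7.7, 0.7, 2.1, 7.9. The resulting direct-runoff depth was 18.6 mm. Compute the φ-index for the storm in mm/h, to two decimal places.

Only the 3 blocks with intensity above φ contribute runoff: 12.8, 7.7, 7.9 mm/h.
Σ(I−φ)·Δt = d  ⇒  (12.8+7.7+7.9 − 3φ)·1 = 18.6
φ = (28.40 − 18.6/1) / 3 = 3.27 mm/h.

φ ≈ 3.27 mm/h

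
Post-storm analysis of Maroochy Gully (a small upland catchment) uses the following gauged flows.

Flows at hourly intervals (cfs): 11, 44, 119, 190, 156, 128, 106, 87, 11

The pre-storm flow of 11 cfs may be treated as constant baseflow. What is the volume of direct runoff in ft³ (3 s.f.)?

Direct-runoff ordinates (Q − Q_b): 0.0, 33.0, 108.0, 179.0, 145.0, 117.0, 95.0, 76.0, 0.0 cfs.
ΣQ_DR = 753.0 cfs.
With Δt = 1 h = 3600 s, V = ΣQ_DR · Δt = 753.0 × 3600 = 2.71 × 10^6 ft³.

V ≈ 2.71 × 10^6 ft³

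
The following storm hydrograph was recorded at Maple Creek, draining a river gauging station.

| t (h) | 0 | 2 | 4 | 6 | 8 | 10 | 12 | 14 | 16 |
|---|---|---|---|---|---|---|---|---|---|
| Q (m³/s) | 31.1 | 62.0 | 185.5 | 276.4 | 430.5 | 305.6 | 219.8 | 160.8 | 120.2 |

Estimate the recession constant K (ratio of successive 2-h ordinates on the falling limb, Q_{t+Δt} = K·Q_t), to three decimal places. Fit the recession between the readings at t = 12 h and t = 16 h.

K ≈ 0.740

Using the recession-limb readings at t = 12 h and t = 16 h: Q falls from 219.8 to 120.2 m³/s over 2 intervals.
K = (Q₂/Q₁)^(1/2) = (120.2/219.8)^(1/2) = 0.740.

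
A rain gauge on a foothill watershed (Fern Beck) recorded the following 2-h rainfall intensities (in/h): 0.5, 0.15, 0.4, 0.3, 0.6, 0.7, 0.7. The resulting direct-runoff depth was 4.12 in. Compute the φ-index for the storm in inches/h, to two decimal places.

Only the 6 blocks with intensity above φ contribute runoff: 0.5, 0.4, 0.3, 0.6, 0.7, 0.7 in/h.
Σ(I−φ)·Δt = d  ⇒  (0.5+0.4+0.3+0.6+0.7+0.7 − 6φ)·2 = 4.12
φ = (3.200 − 4.12/2) / 6 = 0.19 in/h.

φ ≈ 0.19 in/h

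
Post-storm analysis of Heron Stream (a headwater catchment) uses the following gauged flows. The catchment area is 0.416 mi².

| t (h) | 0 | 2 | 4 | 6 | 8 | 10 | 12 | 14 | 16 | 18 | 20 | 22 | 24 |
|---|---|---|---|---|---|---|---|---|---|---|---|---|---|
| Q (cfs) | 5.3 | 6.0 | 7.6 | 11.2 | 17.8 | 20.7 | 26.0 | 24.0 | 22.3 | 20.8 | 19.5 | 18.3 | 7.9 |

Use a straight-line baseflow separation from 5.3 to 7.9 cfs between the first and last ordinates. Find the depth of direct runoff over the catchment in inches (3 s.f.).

Direct runoff: 0.00, 0.48, 1.87, 5.25, 11.63, 14.32, 19.40, 17.18, 15.27, 13.55, 12.03, 10.62, 0.00 cfs; ΣQ_DR = 121.6 cfs.
V = ΣQ_DR · Δt = 121.6 × 7200 s = 8.755 × 10^5 ft³.
Over A = 0.416 mi², depth = V / A = 0.906 in.

d ≈ 0.906 in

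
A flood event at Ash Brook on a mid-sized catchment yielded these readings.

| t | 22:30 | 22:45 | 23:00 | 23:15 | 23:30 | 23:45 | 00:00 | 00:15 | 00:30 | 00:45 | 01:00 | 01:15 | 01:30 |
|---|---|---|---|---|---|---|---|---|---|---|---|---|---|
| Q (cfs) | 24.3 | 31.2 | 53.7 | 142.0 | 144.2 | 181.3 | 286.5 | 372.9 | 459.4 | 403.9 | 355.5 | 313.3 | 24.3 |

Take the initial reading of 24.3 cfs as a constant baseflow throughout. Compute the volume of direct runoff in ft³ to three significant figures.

Direct-runoff ordinates (Q − Q_b): 0.0, 6.9, 29.4, 117.7, 119.9, 157.0, 262.2, 348.6, 435.1, 379.6, 331.2, 289.0, 0.0 cfs.
ΣQ_DR = 2477 cfs.
With Δt = 0.25 h = 900 s, V = ΣQ_DR · Δt = 2477 × 900 = 2.23 × 10^6 ft³.

V ≈ 2.23 × 10^6 ft³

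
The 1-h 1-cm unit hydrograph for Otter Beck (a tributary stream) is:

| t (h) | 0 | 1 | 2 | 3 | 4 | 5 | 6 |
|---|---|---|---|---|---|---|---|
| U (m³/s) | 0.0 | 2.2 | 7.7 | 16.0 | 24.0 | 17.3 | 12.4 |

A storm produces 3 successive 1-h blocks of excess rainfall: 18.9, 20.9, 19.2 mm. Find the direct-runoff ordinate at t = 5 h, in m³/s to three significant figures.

By discrete convolution, Q_j = Σ (P_i / 10 mm) · U_{j−i}.
At t = 5 h (j=5): Q = (18.9/10)·17.3 + (20.9/10)·24.0 + (19.2/10)·16.0 = 114 m³/s.

Q ≈ 114 m³/s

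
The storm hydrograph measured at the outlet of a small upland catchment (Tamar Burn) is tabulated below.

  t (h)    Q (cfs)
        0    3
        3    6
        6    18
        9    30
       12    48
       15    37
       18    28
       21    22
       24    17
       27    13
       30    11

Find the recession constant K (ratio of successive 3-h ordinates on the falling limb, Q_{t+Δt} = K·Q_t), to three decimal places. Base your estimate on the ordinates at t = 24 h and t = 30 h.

Using the recession-limb readings at t = 24 h and t = 30 h: Q falls from 17 to 11 cfs over 2 intervals.
K = (Q₂/Q₁)^(1/2) = (11/17)^(1/2) = 0.804.

K ≈ 0.804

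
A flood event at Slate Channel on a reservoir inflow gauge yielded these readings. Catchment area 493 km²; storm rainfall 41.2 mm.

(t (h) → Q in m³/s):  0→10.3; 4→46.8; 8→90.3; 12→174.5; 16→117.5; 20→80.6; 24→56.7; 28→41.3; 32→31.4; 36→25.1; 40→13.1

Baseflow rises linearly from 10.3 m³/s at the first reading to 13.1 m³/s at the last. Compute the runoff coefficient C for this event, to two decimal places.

C ≈ 0.40

ΣQ_DR = 558.9 m³/s; V = ΣQ_DR·Δt = 8.048 × 10^6 m³.
Runoff depth d = V / A = 16.32 mm.
C = d / P = 16.32 / 41.2 = 0.40.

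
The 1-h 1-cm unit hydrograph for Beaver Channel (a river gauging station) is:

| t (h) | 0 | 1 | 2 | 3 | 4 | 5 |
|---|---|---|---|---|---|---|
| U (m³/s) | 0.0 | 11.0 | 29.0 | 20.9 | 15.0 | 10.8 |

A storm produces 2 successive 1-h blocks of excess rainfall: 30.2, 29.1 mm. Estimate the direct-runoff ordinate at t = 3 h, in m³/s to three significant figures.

By discrete convolution, Q_j = Σ (P_i / 10 mm) · U_{j−i}.
At t = 3 h (j=3): Q = (30.2/10)·20.9 + (29.1/10)·29.0 = 148 m³/s.

Q ≈ 148 m³/s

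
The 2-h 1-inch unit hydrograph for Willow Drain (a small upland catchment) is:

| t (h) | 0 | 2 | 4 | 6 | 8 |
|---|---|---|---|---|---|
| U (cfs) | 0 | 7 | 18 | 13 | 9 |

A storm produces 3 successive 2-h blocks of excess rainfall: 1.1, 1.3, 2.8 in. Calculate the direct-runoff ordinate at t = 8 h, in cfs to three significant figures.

Q ≈ 77.2 cfs

By discrete convolution, Q_j = Σ (P_i / 1 in) · U_{j−i}.
At t = 8 h (j=4): Q = (1.1/1)·9 + (1.3/1)·13 + (2.8/1)·18 = 77.2 cfs.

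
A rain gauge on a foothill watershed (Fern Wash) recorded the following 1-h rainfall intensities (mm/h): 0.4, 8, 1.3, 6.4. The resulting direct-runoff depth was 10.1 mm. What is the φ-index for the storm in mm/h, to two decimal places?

Only the 2 blocks with intensity above φ contribute runoff: 8, 6.4 mm/h.
Σ(I−φ)·Δt = d  ⇒  (8+6.4 − 2φ)·1 = 10.1
φ = (14.40 − 10.1/1) / 2 = 2.15 mm/h.

φ ≈ 2.15 mm/h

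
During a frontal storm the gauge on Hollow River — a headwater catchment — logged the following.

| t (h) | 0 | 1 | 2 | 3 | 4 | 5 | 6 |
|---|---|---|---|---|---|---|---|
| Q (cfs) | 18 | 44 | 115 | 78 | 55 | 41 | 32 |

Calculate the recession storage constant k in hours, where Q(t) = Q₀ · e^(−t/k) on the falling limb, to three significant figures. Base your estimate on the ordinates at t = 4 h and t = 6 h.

On the falling limb, Q drops from 55 to 32 cfs between t = 4 h and t = 6 h (Δt = 2 h).
k = −Δt / ln(Q₂/Q₁) = −2 / ln(32/55) = 3.69 h.

k ≈ 3.69 h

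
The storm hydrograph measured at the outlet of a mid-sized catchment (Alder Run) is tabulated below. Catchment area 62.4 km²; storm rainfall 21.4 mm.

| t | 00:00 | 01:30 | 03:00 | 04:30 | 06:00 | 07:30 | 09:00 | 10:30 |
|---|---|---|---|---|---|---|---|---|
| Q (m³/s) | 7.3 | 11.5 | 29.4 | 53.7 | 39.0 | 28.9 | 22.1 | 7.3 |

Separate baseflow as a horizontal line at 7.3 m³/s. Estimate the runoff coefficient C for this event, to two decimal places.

ΣQ_DR = 140.8 m³/s; V = ΣQ_DR·Δt = 7.603 × 10^5 m³.
Runoff depth d = V / A = 12.18 mm.
C = d / P = 12.18 / 21.4 = 0.57.

C ≈ 0.57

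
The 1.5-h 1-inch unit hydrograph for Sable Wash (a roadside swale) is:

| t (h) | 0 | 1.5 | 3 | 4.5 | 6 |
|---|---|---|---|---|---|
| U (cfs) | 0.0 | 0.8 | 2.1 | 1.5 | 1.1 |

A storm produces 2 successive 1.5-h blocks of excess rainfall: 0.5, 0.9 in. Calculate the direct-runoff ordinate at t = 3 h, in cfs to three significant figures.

By discrete convolution, Q_j = Σ (P_i / 1 in) · U_{j−i}.
At t = 3 h (j=2): Q = (0.5/1)·2.1 + (0.9/1)·0.8 = 1.77 cfs.

Q ≈ 1.77 cfs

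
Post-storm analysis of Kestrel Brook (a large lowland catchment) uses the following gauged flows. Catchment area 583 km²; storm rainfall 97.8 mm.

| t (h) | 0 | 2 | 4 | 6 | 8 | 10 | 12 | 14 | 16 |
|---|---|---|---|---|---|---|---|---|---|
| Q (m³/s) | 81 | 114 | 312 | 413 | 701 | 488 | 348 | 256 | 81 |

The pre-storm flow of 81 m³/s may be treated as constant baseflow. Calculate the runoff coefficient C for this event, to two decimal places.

ΣQ_DR = 2065 m³/s; V = ΣQ_DR·Δt = 1.487 × 10^7 m³.
Runoff depth d = V / A = 25.50 mm.
C = d / P = 25.50 / 97.8 = 0.26.

C ≈ 0.26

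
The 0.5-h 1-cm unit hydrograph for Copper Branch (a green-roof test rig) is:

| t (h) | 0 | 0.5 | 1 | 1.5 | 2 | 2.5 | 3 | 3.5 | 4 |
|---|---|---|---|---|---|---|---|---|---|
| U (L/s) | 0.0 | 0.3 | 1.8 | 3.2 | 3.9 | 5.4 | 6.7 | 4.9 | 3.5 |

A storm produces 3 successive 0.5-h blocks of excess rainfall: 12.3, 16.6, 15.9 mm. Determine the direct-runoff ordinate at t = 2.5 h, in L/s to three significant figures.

By discrete convolution, Q_j = Σ (P_i / 10 mm) · U_{j−i}.
At t = 2.5 h (j=5): Q = (12.3/10)·5.4 + (16.6/10)·3.9 + (15.9/10)·3.2 = 18.2 L/s.

Q ≈ 18.2 L/s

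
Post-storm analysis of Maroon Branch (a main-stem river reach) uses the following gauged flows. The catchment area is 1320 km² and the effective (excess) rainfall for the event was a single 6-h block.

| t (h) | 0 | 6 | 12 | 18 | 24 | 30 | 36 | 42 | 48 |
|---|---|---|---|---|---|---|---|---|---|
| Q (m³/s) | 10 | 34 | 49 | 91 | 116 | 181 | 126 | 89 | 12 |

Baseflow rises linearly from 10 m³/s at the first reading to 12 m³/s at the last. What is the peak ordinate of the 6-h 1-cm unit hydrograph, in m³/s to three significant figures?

U_p ≈ 170 m³/s

Direct runoff: 0.00, 23.75, 38.50, 80.25, 105.00, 169.75, 114.50, 77.25, 0.00 m³/s; ΣQ_DR = 609.0 m³/s, peak = 169.75 m³/s.
Runoff depth d = ΣQ_DR·Δt / A = 609.0 × 21600 / (1320 km²) = 9.965 mm.
The 1-cm UH is the DRH scaled by (10 mm)/d, so U_p = 169.75 × 10/9.965 = 170 m³/s.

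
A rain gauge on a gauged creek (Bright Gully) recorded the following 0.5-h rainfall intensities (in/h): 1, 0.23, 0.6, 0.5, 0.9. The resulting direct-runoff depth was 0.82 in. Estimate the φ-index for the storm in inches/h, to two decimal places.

φ ≈ 0.34 in/h

Only the 4 blocks with intensity above φ contribute runoff: 1, 0.6, 0.5, 0.9 in/h.
Σ(I−φ)·Δt = d  ⇒  (1+0.6+0.5+0.9 − 4φ)·0.5 = 0.82
φ = (3.000 − 0.82/0.5) / 4 = 0.34 in/h.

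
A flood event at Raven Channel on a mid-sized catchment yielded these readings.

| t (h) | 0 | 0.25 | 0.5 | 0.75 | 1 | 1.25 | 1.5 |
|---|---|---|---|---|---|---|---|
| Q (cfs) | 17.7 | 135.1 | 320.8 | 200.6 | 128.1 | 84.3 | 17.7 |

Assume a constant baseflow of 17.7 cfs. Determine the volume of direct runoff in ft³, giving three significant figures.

V ≈ 7.02 × 10^5 ft³

Direct-runoff ordinates (Q − Q_b): 0.0, 117.4, 303.1, 182.9, 110.4, 66.6, 0.0 cfs.
ΣQ_DR = 780.4 cfs.
With Δt = 0.25 h = 900 s, V = ΣQ_DR · Δt = 780.4 × 900 = 7.02 × 10^5 ft³.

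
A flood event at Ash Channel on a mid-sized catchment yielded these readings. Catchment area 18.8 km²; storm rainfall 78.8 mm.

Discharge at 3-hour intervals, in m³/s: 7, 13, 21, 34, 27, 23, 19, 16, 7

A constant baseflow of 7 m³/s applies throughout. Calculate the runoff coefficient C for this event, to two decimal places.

C ≈ 0.76

ΣQ_DR = 104.0 m³/s; V = ΣQ_DR·Δt = 1.123 × 10^6 m³.
Runoff depth d = V / A = 59.74 mm.
C = d / P = 59.74 / 78.8 = 0.76.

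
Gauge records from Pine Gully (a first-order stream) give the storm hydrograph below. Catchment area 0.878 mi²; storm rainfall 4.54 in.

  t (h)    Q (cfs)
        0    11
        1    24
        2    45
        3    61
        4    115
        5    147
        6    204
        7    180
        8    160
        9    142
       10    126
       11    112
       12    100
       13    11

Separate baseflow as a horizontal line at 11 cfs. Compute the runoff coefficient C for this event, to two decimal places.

C ≈ 0.50

ΣQ_DR = 1284 cfs; V = ΣQ_DR·Δt = 4.622 × 10^6 ft³.
Runoff depth d = V / A = 2.266 in.
C = d / P = 2.266 / 4.54 = 0.50.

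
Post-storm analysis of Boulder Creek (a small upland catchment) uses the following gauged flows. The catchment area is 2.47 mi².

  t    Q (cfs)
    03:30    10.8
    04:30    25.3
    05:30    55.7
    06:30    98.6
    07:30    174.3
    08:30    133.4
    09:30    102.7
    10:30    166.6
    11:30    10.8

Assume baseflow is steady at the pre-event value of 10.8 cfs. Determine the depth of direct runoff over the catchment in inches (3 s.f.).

Direct runoff: 0.0, 14.5, 44.9, 87.8, 163.5, 122.6, 91.9, 155.8, 0.0 cfs; ΣQ_DR = 681.0 cfs.
V = ΣQ_DR · Δt = 681.0 × 3600 s = 2.452 × 10^6 ft³.
Over A = 2.47 mi², depth = V / A = 0.427 in.

d ≈ 0.427 in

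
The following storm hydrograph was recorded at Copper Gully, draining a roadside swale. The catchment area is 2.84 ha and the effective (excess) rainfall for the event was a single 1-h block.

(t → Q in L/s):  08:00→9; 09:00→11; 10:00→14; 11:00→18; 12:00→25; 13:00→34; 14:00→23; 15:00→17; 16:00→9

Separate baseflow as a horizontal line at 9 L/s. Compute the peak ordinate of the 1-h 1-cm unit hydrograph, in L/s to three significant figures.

U_p ≈ 25.0 L/s

Direct runoff: 0.0, 2.0, 5.0, 9.0, 16.0, 25.0, 14.0, 8.0, 0.0 L/s; ΣQ_DR = 79.00 L/s, peak = 25.0 L/s.
Runoff depth d = ΣQ_DR·Δt / A = 79.00 × 3600 / (2.84 ha) = 10.01 mm.
The 1-cm UH is the DRH scaled by (10 mm)/d, so U_p = 25.0 × 10/10.01 = 25.0 L/s.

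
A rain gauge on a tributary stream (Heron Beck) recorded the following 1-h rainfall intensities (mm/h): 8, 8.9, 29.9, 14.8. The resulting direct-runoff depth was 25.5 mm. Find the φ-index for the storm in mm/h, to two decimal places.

Only the 2 blocks with intensity above φ contribute runoff: 29.9, 14.8 mm/h.
Σ(I−φ)·Δt = d  ⇒  (29.9+14.8 − 2φ)·1 = 25.5
φ = (44.70 − 25.5/1) / 2 = 9.60 mm/h.

φ ≈ 9.60 mm/h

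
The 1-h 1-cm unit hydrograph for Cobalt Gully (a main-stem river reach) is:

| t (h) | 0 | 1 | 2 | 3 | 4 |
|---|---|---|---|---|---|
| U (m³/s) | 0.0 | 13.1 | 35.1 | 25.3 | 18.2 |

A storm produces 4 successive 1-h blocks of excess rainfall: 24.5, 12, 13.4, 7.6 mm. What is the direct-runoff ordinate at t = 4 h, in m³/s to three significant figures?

By discrete convolution, Q_j = Σ (P_i / 10 mm) · U_{j−i}.
At t = 4 h (j=4): Q = (24.5/10)·18.2 + (12/10)·25.3 + (13.4/10)·35.1 + (7.6/10)·13.1 = 132 m³/s.

Q ≈ 132 m³/s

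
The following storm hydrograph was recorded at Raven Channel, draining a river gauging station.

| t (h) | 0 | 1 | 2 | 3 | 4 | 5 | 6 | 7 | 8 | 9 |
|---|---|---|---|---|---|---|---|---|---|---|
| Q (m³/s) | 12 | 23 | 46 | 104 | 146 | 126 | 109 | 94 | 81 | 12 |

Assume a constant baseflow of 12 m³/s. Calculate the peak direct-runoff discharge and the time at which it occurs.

Q_p = 134.0 m³/s at t = 4 h

Subtracting baseflow gives direct-runoff ordinates: 0.0, 11.0, 34.0, 92.0, 134.0, 114.0, 97.0, 82.0, 69.0, 0.0 m³/s.
The maximum is 134.0 m³/s, occurring at the reading for t = 4 h.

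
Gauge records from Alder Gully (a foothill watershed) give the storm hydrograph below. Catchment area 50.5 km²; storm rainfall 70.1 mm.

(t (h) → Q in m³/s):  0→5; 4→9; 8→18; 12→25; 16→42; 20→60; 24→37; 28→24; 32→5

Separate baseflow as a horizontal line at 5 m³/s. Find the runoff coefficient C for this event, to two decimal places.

C ≈ 0.73

ΣQ_DR = 180.0 m³/s; V = ΣQ_DR·Δt = 2.592 × 10^6 m³.
Runoff depth d = V / A = 51.33 mm.
C = d / P = 51.33 / 70.1 = 0.73.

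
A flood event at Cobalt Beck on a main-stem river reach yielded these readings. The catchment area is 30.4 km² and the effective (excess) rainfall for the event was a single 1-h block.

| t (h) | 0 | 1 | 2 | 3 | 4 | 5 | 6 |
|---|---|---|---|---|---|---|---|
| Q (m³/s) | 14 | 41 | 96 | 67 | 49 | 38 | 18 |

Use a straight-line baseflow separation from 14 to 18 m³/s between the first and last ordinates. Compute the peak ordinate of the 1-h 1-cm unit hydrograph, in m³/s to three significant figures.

Direct runoff: 0.00, 26.33, 80.67, 51.00, 32.33, 20.67, 0.00 m³/s; ΣQ_DR = 211.0 m³/s, peak = 80.67 m³/s.
Runoff depth d = ΣQ_DR·Δt / A = 211.0 × 3600 / (30.4 km²) = 24.99 mm.
The 1-cm UH is the DRH scaled by (10 mm)/d, so U_p = 80.67 × 10/24.99 = 32.3 m³/s.

U_p ≈ 32.3 m³/s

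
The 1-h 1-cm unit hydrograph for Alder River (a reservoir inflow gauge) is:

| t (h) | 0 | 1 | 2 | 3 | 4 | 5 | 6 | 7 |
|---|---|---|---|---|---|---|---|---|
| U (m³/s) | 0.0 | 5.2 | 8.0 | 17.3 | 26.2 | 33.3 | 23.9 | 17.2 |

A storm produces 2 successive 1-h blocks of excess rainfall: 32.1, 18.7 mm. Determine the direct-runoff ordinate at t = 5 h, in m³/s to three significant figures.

By discrete convolution, Q_j = Σ (P_i / 10 mm) · U_{j−i}.
At t = 5 h (j=5): Q = (32.1/10)·33.3 + (18.7/10)·26.2 = 156 m³/s.

Q ≈ 156 m³/s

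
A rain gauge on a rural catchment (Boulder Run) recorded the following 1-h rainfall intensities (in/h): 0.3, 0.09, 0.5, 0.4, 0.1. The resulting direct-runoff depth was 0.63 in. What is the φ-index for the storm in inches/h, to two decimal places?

Only the 3 blocks with intensity above φ contribute runoff: 0.3, 0.5, 0.4 in/h.
Σ(I−φ)·Δt = d  ⇒  (0.3+0.5+0.4 − 3φ)·1 = 0.63
φ = (1.200 − 0.63/1) / 3 = 0.19 in/h.

φ ≈ 0.19 in/h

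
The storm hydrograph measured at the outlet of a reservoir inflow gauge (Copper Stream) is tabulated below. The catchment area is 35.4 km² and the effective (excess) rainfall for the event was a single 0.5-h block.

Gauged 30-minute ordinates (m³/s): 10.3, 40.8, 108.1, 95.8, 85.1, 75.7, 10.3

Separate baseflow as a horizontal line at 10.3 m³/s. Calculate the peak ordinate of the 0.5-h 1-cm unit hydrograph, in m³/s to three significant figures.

U_p ≈ 54.3 m³/s

Direct runoff: 0.0, 30.5, 97.8, 85.5, 74.8, 65.4, 0.0 m³/s; ΣQ_DR = 354.0 m³/s, peak = 97.8 m³/s.
Runoff depth d = ΣQ_DR·Δt / A = 354.0 × 1800 / (35.4 km²) = 18.00 mm.
The 1-cm UH is the DRH scaled by (10 mm)/d, so U_p = 97.8 × 10/18.00 = 54.3 m³/s.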